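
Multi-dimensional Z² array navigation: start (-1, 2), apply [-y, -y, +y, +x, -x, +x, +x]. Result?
(1, 1)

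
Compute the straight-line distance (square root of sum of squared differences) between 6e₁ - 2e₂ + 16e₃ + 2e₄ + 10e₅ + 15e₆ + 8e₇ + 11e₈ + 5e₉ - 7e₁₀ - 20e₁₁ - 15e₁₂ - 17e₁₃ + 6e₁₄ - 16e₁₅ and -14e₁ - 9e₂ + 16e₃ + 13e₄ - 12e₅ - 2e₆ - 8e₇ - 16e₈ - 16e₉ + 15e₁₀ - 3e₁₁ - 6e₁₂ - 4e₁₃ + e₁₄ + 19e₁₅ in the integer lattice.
71.007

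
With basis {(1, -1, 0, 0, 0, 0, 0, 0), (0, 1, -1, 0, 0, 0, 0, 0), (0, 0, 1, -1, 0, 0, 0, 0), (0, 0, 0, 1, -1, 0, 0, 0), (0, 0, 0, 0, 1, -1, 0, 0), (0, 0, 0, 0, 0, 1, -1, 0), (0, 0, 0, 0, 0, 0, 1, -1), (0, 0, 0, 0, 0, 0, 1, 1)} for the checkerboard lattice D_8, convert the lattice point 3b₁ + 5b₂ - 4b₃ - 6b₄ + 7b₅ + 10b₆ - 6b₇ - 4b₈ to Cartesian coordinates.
(3, 2, -9, -2, 13, 3, -20, 2)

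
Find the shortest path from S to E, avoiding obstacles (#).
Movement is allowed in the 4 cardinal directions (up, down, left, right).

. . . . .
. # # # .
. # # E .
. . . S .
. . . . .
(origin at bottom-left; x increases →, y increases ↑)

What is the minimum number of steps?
1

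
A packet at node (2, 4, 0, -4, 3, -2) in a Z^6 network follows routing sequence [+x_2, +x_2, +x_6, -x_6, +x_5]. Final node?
(2, 6, 0, -4, 4, -2)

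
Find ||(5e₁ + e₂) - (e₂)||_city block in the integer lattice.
5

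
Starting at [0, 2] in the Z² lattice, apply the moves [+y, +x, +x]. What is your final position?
(2, 3)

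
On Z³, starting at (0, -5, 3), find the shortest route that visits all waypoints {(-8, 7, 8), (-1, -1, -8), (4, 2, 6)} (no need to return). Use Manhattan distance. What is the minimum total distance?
57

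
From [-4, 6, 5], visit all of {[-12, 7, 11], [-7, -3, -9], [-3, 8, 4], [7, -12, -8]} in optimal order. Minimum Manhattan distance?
80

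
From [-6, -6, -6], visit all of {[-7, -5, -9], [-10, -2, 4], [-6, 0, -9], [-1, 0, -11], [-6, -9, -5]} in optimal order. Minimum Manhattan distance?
52
(one optimal route: (-6, -6, -6) → (-6, -9, -5) → (-7, -5, -9) → (-6, 0, -9) → (-1, 0, -11) → (-10, -2, 4))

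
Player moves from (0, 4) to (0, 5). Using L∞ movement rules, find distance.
1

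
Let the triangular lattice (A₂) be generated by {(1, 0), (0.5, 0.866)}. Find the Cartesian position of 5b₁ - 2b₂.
(4, -1.732)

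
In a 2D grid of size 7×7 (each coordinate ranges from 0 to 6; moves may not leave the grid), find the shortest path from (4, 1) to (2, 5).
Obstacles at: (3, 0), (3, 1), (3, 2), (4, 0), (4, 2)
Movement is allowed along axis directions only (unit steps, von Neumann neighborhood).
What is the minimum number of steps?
8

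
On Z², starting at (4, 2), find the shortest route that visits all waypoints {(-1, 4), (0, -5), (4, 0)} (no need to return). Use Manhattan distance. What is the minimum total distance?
21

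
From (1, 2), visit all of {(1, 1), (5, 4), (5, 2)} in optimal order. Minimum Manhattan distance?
8
(one optimal route: (1, 2) → (1, 1) → (5, 2) → (5, 4))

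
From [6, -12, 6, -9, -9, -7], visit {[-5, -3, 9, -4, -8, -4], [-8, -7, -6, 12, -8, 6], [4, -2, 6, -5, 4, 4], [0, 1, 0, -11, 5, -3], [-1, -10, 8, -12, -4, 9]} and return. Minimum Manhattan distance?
242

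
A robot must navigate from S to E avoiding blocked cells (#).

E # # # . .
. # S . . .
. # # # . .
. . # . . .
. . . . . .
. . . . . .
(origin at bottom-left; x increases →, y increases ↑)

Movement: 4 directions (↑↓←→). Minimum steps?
13
(one shortest path: (2, 4) → (3, 4) → (4, 4) → (4, 3) → (4, 2) → (3, 2) → (3, 1) → (2, 1) → (1, 1) → (0, 1) → (0, 2) → (0, 3) → (0, 4) → (0, 5))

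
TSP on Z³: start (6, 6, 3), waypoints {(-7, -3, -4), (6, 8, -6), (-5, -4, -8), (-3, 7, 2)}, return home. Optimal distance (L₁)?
74
(one optimal route: (6, 6, 3) → (6, 8, -6) → (-5, -4, -8) → (-7, -3, -4) → (-3, 7, 2) → (6, 6, 3))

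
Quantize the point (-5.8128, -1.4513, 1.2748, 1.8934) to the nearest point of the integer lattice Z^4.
(-6, -1, 1, 2)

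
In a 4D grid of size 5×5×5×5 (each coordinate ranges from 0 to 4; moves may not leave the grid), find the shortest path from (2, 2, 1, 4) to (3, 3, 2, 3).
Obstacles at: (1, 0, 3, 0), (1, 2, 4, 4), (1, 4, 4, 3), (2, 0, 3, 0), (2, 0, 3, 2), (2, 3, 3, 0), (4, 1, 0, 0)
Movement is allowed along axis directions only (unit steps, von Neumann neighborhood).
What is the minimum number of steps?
4
(one shortest path: (2, 2, 1, 4) → (3, 2, 1, 4) → (3, 3, 1, 4) → (3, 3, 2, 4) → (3, 3, 2, 3))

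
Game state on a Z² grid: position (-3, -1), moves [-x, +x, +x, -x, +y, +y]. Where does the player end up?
(-3, 1)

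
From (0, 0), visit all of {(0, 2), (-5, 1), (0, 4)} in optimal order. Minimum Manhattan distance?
12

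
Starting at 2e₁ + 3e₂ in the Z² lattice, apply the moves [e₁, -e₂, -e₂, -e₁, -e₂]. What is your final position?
(2, 0)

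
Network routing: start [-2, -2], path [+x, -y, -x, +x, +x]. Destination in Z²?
(0, -3)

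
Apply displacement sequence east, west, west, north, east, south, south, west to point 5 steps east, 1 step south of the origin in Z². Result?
(4, -2)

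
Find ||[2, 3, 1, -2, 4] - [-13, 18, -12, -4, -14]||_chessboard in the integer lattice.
18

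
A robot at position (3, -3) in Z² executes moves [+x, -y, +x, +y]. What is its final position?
(5, -3)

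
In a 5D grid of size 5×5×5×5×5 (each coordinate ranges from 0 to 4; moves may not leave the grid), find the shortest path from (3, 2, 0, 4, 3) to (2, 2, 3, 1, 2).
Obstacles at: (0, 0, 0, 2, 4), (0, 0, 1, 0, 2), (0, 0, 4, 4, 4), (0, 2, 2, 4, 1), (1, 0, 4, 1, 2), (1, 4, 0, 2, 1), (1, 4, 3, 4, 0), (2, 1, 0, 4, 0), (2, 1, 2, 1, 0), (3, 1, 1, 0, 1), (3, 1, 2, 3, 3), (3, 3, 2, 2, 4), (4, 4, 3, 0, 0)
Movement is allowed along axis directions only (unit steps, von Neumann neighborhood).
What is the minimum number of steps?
8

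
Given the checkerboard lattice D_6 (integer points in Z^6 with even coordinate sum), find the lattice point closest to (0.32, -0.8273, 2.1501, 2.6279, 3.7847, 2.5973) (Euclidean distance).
(0, -1, 2, 3, 4, 2)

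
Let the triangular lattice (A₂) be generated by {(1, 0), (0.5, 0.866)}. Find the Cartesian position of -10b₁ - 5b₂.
(-12.5, -4.33)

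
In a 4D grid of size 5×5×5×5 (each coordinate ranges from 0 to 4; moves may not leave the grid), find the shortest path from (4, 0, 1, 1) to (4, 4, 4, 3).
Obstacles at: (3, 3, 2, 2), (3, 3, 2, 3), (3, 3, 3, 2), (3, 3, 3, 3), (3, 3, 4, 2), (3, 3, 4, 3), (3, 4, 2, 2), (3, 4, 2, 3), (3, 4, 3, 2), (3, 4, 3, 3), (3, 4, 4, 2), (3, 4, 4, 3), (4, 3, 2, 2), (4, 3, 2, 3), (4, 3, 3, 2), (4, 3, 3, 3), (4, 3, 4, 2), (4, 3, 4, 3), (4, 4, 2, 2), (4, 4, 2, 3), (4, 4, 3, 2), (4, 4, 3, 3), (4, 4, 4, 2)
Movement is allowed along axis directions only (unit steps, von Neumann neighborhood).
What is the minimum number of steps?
11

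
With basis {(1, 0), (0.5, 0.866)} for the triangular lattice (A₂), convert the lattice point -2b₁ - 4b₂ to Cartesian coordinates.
(-4, -3.464)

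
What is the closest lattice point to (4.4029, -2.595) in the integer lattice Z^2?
(4, -3)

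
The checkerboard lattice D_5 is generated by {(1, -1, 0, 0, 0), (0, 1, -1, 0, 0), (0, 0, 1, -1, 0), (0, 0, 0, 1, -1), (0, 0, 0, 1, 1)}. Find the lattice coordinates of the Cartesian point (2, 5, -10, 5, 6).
2b₁ + 7b₂ - 3b₃ - 2b₄ + 4b₅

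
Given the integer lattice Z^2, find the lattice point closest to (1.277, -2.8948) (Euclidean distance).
(1, -3)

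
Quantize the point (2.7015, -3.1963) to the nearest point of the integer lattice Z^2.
(3, -3)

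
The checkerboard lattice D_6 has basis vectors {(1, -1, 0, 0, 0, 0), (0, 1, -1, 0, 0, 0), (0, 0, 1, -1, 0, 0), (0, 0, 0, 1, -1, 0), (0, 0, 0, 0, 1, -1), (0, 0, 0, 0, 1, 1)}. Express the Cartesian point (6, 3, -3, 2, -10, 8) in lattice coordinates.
6b₁ + 9b₂ + 6b₃ + 8b₄ - 5b₅ + 3b₆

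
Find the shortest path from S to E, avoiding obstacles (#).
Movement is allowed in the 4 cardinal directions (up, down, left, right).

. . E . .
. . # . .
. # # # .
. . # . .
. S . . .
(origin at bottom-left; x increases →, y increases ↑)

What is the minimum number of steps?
7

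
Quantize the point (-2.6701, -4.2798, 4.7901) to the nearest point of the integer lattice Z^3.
(-3, -4, 5)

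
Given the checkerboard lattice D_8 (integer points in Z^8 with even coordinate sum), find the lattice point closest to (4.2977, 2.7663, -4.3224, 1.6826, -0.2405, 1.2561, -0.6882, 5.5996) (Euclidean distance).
(4, 3, -4, 2, 0, 1, -1, 5)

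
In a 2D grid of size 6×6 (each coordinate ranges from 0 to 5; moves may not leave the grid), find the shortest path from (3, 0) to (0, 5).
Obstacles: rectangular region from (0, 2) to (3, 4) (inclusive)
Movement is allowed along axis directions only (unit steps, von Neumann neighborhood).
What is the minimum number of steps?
10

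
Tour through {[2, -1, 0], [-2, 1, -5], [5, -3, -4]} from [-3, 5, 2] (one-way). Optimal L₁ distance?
32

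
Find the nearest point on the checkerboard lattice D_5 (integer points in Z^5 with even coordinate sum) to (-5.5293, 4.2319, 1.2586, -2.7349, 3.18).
(-5, 4, 1, -3, 3)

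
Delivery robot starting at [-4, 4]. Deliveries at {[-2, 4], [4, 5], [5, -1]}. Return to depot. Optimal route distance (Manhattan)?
30
(one optimal route: (-4, 4) → (-2, 4) → (4, 5) → (5, -1) → (-4, 4))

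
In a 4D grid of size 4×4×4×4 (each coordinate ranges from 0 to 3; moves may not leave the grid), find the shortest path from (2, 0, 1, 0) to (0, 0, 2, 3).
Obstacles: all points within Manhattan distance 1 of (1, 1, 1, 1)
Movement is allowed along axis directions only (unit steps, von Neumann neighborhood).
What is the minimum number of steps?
6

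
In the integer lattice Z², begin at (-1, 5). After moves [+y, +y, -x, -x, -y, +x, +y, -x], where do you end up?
(-3, 7)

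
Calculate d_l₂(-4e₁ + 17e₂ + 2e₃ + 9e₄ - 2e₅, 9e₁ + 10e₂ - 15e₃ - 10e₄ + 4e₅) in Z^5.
30.0666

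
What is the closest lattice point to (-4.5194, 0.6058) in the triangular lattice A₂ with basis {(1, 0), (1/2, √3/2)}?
(-4.5, 0.866)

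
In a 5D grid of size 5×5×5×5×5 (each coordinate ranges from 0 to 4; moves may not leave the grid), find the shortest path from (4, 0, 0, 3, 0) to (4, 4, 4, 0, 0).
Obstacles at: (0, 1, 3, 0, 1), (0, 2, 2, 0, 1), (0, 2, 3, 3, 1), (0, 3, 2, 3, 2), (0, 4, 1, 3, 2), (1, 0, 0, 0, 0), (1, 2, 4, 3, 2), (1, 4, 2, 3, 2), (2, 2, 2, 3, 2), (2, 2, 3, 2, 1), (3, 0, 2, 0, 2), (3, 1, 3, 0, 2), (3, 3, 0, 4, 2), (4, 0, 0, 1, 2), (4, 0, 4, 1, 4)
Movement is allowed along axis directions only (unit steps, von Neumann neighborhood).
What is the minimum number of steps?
11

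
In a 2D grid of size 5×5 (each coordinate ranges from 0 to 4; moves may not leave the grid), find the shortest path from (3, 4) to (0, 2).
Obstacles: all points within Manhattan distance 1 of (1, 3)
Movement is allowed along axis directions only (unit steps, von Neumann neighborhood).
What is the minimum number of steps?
7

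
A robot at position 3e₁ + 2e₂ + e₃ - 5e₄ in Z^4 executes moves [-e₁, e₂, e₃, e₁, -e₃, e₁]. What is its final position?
(4, 3, 1, -5)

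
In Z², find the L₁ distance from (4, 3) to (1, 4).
4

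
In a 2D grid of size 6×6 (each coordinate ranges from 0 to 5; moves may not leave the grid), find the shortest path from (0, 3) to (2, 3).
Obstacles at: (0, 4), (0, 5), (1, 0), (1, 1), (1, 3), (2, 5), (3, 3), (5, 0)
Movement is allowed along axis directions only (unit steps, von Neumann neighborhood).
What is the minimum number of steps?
4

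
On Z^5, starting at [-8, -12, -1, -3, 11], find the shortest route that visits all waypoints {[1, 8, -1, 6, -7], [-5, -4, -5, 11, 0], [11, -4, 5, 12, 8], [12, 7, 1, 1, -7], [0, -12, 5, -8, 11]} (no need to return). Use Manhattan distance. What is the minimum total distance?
149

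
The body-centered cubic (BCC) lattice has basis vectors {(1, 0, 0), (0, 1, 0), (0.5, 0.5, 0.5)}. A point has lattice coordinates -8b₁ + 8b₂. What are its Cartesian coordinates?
(-8, 8, 0)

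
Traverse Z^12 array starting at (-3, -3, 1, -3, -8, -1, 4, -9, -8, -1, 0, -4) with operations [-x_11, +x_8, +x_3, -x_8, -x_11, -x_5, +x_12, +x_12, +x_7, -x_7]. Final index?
(-3, -3, 2, -3, -9, -1, 4, -9, -8, -1, -2, -2)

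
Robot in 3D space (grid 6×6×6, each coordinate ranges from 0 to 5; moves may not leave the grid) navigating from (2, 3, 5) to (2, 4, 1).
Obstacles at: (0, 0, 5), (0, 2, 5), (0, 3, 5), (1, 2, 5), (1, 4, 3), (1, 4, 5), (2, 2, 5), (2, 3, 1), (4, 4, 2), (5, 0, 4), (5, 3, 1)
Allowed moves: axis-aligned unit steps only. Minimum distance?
5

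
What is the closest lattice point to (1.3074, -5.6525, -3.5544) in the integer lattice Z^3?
(1, -6, -4)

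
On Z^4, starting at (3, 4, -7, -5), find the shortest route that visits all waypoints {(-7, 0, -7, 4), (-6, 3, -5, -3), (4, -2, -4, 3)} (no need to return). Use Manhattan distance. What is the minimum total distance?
44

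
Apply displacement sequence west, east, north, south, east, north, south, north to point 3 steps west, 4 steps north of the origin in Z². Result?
(-2, 5)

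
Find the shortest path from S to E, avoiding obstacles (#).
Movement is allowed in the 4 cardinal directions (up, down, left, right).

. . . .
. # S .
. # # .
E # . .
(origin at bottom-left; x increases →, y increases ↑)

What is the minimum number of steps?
6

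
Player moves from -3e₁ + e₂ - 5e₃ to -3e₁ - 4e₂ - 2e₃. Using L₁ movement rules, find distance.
8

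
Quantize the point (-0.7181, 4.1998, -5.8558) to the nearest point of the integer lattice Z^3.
(-1, 4, -6)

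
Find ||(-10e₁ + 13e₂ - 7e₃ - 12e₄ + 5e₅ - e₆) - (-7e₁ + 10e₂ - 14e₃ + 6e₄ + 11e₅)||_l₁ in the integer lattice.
38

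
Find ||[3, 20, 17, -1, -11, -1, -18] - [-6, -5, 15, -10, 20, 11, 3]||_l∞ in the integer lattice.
31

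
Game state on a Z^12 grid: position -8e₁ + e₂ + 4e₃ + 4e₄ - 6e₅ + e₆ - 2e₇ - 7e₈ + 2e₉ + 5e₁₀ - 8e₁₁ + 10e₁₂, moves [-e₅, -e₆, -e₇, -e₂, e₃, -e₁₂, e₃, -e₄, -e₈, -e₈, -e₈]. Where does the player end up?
(-8, 0, 6, 3, -7, 0, -3, -10, 2, 5, -8, 9)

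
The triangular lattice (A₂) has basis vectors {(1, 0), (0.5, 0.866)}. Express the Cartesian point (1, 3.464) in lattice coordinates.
-b₁ + 4b₂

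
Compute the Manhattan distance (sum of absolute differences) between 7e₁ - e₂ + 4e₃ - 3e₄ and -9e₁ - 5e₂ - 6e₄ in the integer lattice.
27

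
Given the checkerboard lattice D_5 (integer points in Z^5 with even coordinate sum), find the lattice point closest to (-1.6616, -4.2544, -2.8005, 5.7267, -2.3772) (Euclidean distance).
(-2, -4, -3, 6, -3)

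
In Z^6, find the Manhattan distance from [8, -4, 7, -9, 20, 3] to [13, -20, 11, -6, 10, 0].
41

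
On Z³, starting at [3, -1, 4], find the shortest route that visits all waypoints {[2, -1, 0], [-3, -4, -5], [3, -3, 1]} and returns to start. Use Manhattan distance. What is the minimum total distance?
36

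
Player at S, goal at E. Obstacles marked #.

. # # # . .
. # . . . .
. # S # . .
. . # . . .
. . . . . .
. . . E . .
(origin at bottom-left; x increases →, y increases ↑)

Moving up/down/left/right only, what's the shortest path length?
8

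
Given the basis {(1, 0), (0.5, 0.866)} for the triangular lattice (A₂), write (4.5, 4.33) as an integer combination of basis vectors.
2b₁ + 5b₂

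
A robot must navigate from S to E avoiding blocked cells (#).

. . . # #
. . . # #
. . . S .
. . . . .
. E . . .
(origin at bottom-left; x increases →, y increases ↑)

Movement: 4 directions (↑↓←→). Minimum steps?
4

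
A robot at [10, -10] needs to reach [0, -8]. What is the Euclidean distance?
10.198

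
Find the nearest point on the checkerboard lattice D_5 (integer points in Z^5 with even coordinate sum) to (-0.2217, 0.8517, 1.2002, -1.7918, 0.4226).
(0, 1, 1, -2, 0)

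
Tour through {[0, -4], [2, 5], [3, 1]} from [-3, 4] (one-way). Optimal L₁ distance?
19
(one optimal route: (-3, 4) → (2, 5) → (3, 1) → (0, -4))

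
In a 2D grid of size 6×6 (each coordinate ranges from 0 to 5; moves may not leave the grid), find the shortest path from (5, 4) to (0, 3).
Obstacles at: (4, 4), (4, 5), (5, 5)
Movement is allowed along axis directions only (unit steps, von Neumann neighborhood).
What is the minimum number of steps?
6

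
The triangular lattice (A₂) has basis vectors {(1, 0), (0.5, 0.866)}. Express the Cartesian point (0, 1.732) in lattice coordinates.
-b₁ + 2b₂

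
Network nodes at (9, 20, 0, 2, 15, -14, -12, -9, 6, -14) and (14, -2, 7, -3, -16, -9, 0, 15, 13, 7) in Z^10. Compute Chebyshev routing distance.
31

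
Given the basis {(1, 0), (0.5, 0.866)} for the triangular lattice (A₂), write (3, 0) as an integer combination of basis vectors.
3b₁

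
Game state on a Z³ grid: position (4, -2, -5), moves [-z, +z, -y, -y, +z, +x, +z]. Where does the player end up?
(5, -4, -3)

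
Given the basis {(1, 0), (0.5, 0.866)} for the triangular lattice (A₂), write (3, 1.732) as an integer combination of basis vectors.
2b₁ + 2b₂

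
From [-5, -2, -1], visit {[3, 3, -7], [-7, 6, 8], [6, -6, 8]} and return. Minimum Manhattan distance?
90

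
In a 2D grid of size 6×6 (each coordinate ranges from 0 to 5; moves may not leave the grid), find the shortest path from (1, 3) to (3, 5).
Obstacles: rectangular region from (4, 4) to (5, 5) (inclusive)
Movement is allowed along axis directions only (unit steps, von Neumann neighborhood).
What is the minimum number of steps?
4
(one shortest path: (1, 3) → (2, 3) → (3, 3) → (3, 4) → (3, 5))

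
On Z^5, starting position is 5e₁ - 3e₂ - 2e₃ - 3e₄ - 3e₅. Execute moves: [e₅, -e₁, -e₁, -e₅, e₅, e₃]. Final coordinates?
(3, -3, -1, -3, -2)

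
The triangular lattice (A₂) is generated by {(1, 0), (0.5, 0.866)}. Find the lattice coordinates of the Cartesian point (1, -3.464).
3b₁ - 4b₂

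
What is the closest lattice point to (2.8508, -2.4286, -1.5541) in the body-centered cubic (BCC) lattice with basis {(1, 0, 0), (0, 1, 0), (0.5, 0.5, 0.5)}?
(2.5, -2.5, -1.5)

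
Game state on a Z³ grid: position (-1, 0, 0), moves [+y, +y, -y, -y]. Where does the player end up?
(-1, 0, 0)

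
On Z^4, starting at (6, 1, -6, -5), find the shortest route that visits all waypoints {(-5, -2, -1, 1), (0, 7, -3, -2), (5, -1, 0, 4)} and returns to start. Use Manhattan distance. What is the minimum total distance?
70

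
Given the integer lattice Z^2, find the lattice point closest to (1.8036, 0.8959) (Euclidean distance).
(2, 1)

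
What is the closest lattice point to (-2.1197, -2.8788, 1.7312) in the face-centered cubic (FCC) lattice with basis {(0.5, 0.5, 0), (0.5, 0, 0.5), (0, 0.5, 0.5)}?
(-2, -3, 2)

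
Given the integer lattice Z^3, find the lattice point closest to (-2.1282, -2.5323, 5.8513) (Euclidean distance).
(-2, -3, 6)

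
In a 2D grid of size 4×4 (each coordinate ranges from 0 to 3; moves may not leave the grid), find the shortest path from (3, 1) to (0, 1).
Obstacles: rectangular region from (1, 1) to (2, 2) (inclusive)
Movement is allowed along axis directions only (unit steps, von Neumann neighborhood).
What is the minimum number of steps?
5
(one shortest path: (3, 1) → (3, 0) → (2, 0) → (1, 0) → (0, 0) → (0, 1))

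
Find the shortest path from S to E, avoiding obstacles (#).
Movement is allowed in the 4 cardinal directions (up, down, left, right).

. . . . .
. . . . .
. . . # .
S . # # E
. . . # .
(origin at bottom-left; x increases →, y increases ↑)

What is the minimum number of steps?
8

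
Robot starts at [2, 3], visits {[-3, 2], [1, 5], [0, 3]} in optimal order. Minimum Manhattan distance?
10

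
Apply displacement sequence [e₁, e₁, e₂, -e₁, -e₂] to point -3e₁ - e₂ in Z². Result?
(-2, -1)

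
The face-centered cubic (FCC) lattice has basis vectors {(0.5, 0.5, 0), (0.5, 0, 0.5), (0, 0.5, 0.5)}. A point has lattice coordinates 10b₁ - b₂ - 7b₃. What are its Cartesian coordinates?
(4.5, 1.5, -4)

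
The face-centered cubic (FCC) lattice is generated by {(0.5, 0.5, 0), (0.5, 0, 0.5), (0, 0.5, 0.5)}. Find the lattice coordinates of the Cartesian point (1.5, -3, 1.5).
-3b₁ + 6b₂ - 3b₃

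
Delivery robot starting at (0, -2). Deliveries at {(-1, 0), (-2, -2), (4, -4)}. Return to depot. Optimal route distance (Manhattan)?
20
(one optimal route: (0, -2) → (-1, 0) → (-2, -2) → (4, -4) → (0, -2))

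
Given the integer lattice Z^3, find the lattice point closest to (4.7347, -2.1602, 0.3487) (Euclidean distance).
(5, -2, 0)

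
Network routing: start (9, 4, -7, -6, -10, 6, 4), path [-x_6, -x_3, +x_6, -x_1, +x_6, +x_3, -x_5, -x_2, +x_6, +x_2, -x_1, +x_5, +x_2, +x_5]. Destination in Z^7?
(7, 5, -7, -6, -9, 8, 4)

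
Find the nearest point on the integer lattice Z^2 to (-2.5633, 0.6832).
(-3, 1)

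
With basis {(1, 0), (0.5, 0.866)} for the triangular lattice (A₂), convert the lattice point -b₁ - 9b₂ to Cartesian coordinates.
(-5.5, -7.794)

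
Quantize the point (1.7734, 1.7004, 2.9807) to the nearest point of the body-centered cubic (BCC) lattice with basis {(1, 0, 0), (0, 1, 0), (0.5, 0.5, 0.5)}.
(2, 2, 3)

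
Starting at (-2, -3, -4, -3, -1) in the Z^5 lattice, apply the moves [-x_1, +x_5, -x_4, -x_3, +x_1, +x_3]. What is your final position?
(-2, -3, -4, -4, 0)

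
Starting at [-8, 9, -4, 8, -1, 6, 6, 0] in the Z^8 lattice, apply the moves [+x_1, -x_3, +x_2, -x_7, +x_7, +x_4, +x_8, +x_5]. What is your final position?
(-7, 10, -5, 9, 0, 6, 6, 1)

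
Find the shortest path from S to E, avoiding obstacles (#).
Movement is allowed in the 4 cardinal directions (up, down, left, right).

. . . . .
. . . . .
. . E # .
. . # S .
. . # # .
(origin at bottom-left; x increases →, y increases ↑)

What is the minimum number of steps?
6
(one shortest path: (3, 1) → (4, 1) → (4, 2) → (4, 3) → (3, 3) → (2, 3) → (2, 2))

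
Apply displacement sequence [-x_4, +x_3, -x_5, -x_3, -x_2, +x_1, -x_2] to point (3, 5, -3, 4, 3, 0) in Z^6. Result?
(4, 3, -3, 3, 2, 0)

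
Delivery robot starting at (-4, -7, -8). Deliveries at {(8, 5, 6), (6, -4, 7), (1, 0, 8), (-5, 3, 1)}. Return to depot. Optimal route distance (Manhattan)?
90
(one optimal route: (-4, -7, -8) → (6, -4, 7) → (8, 5, 6) → (1, 0, 8) → (-5, 3, 1) → (-4, -7, -8))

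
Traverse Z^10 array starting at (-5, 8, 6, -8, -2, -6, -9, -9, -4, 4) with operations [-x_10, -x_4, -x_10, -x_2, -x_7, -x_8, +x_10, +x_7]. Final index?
(-5, 7, 6, -9, -2, -6, -9, -10, -4, 3)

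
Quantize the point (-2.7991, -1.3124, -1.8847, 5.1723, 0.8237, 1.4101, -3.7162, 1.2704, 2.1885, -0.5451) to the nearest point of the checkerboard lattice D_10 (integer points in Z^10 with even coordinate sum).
(-3, -1, -2, 5, 1, 1, -4, 1, 2, 0)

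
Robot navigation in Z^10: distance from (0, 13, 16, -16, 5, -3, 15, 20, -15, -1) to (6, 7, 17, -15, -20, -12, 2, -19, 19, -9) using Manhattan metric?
142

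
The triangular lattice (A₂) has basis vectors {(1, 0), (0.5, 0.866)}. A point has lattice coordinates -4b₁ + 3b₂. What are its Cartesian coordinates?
(-2.5, 2.598)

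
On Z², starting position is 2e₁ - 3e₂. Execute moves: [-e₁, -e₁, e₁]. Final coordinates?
(1, -3)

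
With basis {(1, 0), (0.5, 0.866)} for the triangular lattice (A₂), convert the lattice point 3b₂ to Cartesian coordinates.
(1.5, 2.598)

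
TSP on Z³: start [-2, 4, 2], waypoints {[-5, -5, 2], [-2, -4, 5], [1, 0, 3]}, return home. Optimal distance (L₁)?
36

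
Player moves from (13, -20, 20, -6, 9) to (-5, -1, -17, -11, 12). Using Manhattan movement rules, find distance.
82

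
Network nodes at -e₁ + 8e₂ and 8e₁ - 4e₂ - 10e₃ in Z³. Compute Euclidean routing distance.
18.0278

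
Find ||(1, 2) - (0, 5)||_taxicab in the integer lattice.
4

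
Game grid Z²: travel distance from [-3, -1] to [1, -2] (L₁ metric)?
5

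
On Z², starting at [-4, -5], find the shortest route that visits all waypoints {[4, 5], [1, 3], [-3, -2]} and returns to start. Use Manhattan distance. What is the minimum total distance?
36
(one optimal route: (-4, -5) → (4, 5) → (1, 3) → (-3, -2) → (-4, -5))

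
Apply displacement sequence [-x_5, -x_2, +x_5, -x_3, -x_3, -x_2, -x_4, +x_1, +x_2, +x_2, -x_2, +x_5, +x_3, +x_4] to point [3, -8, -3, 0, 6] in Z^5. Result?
(4, -9, -4, 0, 7)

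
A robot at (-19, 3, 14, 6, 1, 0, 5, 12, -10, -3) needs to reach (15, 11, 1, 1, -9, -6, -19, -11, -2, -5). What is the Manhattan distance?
133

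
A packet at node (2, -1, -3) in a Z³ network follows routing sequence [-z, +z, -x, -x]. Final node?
(0, -1, -3)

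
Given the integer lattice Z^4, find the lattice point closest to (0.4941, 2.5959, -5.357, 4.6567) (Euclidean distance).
(0, 3, -5, 5)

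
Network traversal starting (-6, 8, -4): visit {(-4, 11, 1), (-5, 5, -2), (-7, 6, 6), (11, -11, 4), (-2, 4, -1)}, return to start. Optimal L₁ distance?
104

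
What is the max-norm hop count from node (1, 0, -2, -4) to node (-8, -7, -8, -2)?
9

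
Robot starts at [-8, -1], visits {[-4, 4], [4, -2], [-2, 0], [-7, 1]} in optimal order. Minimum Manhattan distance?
23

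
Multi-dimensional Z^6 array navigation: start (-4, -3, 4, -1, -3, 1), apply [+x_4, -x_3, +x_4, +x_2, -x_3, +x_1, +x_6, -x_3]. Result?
(-3, -2, 1, 1, -3, 2)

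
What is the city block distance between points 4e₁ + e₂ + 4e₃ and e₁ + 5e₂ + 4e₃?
7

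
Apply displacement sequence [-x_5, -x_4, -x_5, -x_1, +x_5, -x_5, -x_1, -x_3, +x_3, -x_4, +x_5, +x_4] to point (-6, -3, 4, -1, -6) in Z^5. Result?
(-8, -3, 4, -2, -7)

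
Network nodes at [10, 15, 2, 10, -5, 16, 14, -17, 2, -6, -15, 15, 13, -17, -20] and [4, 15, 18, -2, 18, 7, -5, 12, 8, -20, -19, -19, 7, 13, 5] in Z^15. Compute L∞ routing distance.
34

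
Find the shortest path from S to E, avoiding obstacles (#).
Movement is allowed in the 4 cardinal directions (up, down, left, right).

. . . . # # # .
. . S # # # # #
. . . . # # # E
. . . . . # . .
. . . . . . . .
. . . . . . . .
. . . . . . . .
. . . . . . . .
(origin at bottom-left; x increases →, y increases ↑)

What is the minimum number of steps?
10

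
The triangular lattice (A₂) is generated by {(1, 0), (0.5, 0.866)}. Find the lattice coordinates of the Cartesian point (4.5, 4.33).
2b₁ + 5b₂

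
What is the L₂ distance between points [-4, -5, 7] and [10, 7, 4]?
18.6815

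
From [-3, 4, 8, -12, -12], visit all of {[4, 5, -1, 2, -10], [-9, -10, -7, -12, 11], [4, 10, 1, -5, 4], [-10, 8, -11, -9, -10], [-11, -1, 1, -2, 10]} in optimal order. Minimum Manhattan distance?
166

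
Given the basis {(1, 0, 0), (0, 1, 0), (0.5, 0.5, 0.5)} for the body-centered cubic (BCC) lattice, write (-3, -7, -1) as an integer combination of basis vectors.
-2b₁ - 6b₂ - 2b₃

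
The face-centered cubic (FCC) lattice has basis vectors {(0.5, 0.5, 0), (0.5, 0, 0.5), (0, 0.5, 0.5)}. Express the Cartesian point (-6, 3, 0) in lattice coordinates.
-3b₁ - 9b₂ + 9b₃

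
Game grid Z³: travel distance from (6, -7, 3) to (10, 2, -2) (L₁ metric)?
18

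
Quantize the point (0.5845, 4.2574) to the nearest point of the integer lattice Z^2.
(1, 4)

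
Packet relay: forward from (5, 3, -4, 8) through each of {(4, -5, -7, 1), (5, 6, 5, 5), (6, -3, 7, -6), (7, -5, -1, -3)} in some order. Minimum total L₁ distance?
65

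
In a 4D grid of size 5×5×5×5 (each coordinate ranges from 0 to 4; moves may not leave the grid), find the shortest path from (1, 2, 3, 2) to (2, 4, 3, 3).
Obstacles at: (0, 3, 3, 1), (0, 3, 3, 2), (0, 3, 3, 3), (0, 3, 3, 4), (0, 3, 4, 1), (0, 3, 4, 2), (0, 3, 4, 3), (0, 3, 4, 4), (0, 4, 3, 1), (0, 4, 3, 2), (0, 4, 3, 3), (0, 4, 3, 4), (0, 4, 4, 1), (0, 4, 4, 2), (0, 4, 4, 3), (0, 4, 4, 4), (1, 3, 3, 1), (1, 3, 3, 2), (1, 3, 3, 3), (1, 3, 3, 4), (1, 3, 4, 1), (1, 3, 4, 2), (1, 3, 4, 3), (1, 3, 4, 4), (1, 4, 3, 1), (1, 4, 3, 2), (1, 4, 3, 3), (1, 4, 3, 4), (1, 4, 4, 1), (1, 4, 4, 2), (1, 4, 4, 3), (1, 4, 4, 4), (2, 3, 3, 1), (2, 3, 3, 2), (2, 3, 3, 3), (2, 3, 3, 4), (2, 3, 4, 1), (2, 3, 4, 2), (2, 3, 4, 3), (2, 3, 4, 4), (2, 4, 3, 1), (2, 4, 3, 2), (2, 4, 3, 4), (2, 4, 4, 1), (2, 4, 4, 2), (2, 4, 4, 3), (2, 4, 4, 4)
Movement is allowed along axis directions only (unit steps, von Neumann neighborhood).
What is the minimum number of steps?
6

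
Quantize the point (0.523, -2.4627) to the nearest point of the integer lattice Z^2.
(1, -2)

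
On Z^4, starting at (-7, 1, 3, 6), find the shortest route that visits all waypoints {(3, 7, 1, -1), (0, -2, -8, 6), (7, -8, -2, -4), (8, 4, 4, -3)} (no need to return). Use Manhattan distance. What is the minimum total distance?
82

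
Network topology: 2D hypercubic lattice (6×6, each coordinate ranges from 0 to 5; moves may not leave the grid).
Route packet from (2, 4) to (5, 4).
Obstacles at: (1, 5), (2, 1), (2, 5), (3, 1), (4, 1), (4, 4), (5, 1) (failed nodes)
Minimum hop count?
5
(one shortest path: (2, 4) → (3, 4) → (3, 3) → (4, 3) → (5, 3) → (5, 4))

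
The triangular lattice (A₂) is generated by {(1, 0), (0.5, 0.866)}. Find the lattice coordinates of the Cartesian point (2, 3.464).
4b₂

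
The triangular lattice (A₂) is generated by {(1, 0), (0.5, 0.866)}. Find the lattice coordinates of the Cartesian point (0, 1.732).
-b₁ + 2b₂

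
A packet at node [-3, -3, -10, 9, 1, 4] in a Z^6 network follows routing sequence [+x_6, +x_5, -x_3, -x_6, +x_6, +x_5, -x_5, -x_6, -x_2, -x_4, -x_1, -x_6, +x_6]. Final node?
(-4, -4, -11, 8, 2, 4)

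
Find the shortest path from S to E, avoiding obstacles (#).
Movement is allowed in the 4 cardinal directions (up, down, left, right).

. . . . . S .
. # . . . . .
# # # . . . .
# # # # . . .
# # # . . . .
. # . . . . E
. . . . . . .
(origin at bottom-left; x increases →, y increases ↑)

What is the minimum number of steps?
6
(one shortest path: (5, 6) → (6, 6) → (6, 5) → (6, 4) → (6, 3) → (6, 2) → (6, 1))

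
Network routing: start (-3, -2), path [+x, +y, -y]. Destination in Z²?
(-2, -2)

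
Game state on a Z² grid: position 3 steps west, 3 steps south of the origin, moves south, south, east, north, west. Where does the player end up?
(-3, -4)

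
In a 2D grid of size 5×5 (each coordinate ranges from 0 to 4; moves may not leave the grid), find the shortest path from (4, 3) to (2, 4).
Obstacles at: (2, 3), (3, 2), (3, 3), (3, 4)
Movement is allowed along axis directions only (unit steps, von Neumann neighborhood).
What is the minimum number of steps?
9
(one shortest path: (4, 3) → (4, 2) → (4, 1) → (3, 1) → (2, 1) → (1, 1) → (1, 2) → (1, 3) → (1, 4) → (2, 4))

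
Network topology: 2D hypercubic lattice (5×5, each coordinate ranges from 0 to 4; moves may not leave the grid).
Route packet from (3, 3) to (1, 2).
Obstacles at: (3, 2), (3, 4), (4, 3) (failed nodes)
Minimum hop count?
3
(one shortest path: (3, 3) → (2, 3) → (1, 3) → (1, 2))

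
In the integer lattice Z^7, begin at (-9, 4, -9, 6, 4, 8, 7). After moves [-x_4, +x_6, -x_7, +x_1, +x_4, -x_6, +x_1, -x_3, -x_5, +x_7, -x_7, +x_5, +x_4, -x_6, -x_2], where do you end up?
(-7, 3, -10, 7, 4, 7, 6)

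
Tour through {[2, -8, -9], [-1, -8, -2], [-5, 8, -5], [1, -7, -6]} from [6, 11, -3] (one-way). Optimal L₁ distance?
51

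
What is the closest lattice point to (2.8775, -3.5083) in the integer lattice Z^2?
(3, -4)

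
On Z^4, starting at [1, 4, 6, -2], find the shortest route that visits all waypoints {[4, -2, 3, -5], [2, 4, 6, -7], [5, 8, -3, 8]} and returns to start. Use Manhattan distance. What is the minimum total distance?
76
(one optimal route: (1, 4, 6, -2) → (2, 4, 6, -7) → (4, -2, 3, -5) → (5, 8, -3, 8) → (1, 4, 6, -2))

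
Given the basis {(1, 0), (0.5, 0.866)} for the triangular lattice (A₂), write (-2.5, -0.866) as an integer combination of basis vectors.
-2b₁ - b₂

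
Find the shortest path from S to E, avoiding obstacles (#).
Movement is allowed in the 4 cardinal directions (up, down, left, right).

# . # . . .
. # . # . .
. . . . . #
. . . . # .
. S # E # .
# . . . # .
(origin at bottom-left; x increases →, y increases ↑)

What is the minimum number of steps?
4
(one shortest path: (1, 1) → (1, 0) → (2, 0) → (3, 0) → (3, 1))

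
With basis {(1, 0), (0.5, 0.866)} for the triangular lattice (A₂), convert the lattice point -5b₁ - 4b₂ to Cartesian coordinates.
(-7, -3.464)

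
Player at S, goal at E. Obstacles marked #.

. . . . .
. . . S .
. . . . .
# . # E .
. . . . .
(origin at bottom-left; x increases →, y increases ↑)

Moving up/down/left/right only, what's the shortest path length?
2
(one shortest path: (3, 3) → (3, 2) → (3, 1))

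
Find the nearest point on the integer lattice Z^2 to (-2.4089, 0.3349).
(-2, 0)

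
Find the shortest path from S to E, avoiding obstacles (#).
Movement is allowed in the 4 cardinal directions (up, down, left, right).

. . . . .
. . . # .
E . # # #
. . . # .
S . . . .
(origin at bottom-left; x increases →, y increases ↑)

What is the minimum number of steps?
2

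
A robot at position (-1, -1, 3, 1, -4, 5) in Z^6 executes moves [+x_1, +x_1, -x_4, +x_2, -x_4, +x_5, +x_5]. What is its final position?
(1, 0, 3, -1, -2, 5)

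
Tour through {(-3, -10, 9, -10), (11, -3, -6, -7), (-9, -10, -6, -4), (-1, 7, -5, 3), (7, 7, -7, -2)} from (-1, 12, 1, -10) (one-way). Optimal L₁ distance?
116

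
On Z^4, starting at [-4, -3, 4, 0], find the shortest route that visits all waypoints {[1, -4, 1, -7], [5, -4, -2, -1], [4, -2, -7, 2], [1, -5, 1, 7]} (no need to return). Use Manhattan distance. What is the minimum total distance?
56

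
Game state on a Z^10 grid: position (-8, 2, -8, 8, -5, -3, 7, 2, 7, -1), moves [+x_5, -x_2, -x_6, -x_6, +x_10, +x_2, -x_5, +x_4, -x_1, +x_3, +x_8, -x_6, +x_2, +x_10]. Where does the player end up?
(-9, 3, -7, 9, -5, -6, 7, 3, 7, 1)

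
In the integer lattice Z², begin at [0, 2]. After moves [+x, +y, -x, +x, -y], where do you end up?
(1, 2)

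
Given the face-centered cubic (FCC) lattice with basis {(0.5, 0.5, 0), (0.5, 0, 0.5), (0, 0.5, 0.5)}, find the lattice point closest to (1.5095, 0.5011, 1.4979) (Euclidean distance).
(2, 0.5, 1.5)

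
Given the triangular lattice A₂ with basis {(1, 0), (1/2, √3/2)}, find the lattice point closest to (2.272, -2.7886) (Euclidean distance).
(2.5, -2.598)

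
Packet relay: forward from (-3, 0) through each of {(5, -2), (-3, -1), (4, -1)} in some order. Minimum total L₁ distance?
10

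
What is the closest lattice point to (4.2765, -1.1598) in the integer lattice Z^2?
(4, -1)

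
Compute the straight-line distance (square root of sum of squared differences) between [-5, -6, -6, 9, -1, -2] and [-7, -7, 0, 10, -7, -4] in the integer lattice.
9.05539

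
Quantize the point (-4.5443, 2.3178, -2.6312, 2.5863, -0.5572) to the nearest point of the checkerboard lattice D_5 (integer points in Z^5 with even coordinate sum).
(-5, 2, -3, 3, -1)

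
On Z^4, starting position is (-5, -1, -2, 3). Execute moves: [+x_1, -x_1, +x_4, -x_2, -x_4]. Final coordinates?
(-5, -2, -2, 3)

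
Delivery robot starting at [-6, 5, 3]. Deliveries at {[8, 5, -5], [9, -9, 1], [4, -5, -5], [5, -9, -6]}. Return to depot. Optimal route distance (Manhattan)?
84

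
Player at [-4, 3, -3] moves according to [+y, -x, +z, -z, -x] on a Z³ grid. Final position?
(-6, 4, -3)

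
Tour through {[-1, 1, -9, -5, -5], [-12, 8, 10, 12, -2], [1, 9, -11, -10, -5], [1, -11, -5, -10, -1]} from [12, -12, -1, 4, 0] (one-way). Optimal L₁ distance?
135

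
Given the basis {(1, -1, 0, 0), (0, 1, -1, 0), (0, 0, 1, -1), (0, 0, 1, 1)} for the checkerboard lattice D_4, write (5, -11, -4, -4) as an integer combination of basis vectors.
5b₁ - 6b₂ - 3b₃ - 7b₄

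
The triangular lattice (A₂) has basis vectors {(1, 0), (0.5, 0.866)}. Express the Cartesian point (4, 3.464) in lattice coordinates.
2b₁ + 4b₂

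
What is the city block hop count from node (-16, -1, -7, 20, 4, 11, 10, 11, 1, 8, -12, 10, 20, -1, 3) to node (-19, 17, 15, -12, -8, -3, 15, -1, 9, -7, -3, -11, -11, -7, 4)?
209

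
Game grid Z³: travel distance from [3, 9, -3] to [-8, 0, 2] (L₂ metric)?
15.0665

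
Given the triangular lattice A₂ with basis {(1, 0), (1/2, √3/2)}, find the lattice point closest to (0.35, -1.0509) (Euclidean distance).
(0.5, -0.866)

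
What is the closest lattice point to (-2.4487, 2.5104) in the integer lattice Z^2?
(-2, 3)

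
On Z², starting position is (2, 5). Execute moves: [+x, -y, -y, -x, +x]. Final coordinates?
(3, 3)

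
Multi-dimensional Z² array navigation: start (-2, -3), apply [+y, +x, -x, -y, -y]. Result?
(-2, -4)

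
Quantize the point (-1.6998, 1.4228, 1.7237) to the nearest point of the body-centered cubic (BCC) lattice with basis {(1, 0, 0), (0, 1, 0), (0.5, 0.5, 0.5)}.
(-1.5, 1.5, 1.5)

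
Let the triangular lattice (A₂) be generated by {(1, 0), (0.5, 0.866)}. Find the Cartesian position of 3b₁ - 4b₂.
(1, -3.464)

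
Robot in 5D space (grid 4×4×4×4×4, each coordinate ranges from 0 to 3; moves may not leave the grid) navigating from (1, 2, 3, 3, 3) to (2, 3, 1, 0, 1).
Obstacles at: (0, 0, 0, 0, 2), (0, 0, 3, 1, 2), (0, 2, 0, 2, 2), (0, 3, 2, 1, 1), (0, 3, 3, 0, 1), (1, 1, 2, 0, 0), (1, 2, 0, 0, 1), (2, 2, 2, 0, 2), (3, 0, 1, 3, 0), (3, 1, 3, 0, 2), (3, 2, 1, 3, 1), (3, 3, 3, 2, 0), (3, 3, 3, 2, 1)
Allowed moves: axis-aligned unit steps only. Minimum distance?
9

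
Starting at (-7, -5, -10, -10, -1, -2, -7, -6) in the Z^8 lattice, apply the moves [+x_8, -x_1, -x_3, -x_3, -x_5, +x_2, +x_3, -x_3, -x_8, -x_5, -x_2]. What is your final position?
(-8, -5, -12, -10, -3, -2, -7, -6)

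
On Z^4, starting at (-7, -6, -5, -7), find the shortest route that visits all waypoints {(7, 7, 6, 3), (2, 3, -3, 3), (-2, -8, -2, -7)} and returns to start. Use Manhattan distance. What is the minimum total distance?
100
(one optimal route: (-7, -6, -5, -7) → (2, 3, -3, 3) → (7, 7, 6, 3) → (-2, -8, -2, -7) → (-7, -6, -5, -7))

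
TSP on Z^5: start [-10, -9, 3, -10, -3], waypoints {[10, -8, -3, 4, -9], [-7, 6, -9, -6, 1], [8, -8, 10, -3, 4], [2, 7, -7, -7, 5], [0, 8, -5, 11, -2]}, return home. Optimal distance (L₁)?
202
(one optimal route: (-10, -9, 3, -10, -3) → (-7, 6, -9, -6, 1) → (2, 7, -7, -7, 5) → (0, 8, -5, 11, -2) → (10, -8, -3, 4, -9) → (8, -8, 10, -3, 4) → (-10, -9, 3, -10, -3))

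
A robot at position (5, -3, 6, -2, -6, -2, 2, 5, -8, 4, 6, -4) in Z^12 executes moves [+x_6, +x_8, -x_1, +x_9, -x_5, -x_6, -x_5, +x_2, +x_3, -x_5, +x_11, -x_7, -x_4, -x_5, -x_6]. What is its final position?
(4, -2, 7, -3, -10, -3, 1, 6, -7, 4, 7, -4)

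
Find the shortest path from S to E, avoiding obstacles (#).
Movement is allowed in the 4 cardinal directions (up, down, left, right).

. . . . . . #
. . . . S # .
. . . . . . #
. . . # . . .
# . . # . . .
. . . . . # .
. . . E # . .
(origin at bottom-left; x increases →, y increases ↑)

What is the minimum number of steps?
6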